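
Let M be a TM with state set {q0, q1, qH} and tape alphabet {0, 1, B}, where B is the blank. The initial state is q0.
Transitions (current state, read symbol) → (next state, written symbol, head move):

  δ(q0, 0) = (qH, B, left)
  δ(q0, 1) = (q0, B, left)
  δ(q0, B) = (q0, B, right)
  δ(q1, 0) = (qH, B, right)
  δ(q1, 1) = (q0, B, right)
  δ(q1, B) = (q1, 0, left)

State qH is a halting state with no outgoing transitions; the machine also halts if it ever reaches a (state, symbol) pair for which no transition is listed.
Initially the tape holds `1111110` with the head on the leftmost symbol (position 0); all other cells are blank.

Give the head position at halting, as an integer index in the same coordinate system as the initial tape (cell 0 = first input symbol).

5

state=q0 head=0 tape=B[1]111110   (q0,1)→(q0,B,left)
state=q0 head=-1 tape=[B]B111110   (q0,B)→(q0,B,right)
state=q0 head=0 tape=B[B]111110   (q0,B)→(q0,B,right)
state=q0 head=1 tape=BB[1]11110   (q0,1)→(q0,B,left)
state=q0 head=0 tape=B[B]B11110   (q0,B)→(q0,B,right)
state=q0 head=1 tape=BB[B]11110   (q0,B)→(q0,B,right)
state=q0 head=2 tape=BBB[1]1110   (q0,1)→(q0,B,left)
state=q0 head=1 tape=BB[B]B1110   (q0,B)→(q0,B,right)
state=q0 head=2 tape=BBB[B]1110   (q0,B)→(q0,B,right)
state=q0 head=3 tape=BBBB[1]110   (q0,1)→(q0,B,left)
state=q0 head=2 tape=BBB[B]B110   (q0,B)→(q0,B,right)
state=q0 head=3 tape=BBBB[B]110   (q0,B)→(q0,B,right)
state=q0 head=4 tape=BBBBB[1]10   (q0,1)→(q0,B,left)
state=q0 head=3 tape=BBBB[B]B10   (q0,B)→(q0,B,right)
state=q0 head=4 tape=BBBBB[B]10   (q0,B)→(q0,B,right)
state=q0 head=5 tape=BBBBBB[1]0   (q0,1)→(q0,B,left)
state=q0 head=4 tape=BBBBB[B]B0   (q0,B)→(q0,B,right)
state=q0 head=5 tape=BBBBBB[B]0   (q0,B)→(q0,B,right)
state=q0 head=6 tape=BBBBBBB[0]   (q0,0)→(qH,B,left)
state=qH head=5 tape=BBBBBB[B]B
At halt the head is at cell 5.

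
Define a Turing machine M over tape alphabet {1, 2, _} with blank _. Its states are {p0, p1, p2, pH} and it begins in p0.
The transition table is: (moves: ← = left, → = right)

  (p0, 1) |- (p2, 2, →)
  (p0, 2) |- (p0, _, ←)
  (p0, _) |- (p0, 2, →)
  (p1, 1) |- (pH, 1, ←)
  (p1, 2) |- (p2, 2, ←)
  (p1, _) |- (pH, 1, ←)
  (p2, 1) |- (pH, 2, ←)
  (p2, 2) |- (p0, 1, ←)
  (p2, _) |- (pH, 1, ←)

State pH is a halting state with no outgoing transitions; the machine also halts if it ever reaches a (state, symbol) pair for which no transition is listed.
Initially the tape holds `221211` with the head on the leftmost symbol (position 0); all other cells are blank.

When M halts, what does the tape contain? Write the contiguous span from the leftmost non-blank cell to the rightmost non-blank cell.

222222221

state=p0 head=0 tape=___[2]21211   (p0,2)→(p0,_,←)
state=p0 head=-1 tape=__[_]_21211   (p0,_)→(p0,2,→)
state=p0 head=0 tape=__2[_]21211   (p0,_)→(p0,2,→)
state=p0 head=1 tape=__22[2]1211   (p0,2)→(p0,_,←)
state=p0 head=0 tape=__2[2]_1211   (p0,2)→(p0,_,←)
state=p0 head=-1 tape=__[2]__1211   (p0,2)→(p0,_,←)
state=p0 head=-2 tape=_[_]___1211   (p0,_)→(p0,2,→)
state=p0 head=-1 tape=_2[_]__1211   (p0,_)→(p0,2,→)
state=p0 head=0 tape=_22[_]_1211   (p0,_)→(p0,2,→)
state=p0 head=1 tape=_222[_]1211   (p0,_)→(p0,2,→)
state=p0 head=2 tape=_2222[1]211   (p0,1)→(p2,2,→)
state=p2 head=3 tape=_22222[2]11   (p2,2)→(p0,1,←)
state=p0 head=2 tape=_2222[2]111   (p0,2)→(p0,_,←)
state=p0 head=1 tape=_222[2]_111   (p0,2)→(p0,_,←)
state=p0 head=0 tape=_22[2]__111   (p0,2)→(p0,_,←)
state=p0 head=-1 tape=_2[2]___111   (p0,2)→(p0,_,←)
state=p0 head=-2 tape=_[2]____111   (p0,2)→(p0,_,←)
state=p0 head=-3 tape=[_]_____111   (p0,_)→(p0,2,→)
state=p0 head=-2 tape=2[_]____111   (p0,_)→(p0,2,→)
state=p0 head=-1 tape=22[_]___111   (p0,_)→(p0,2,→)
state=p0 head=0 tape=222[_]__111   (p0,_)→(p0,2,→)
state=p0 head=1 tape=2222[_]_111   (p0,_)→(p0,2,→)
state=p0 head=2 tape=22222[_]111   (p0,_)→(p0,2,→)
state=p0 head=3 tape=222222[1]11   (p0,1)→(p2,2,→)
state=p2 head=4 tape=2222222[1]1   (p2,1)→(pH,2,←)
state=pH head=3 tape=222222[2]21
The non-blank tape span at halt is 222222221.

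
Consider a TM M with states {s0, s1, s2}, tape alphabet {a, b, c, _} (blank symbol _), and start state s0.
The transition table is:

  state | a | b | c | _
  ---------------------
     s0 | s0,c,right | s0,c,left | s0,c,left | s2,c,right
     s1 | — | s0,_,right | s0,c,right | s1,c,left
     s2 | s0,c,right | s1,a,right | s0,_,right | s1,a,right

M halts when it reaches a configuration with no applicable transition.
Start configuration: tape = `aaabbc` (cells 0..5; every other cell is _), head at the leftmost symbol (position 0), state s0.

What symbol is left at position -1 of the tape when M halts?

state=s0 head=0 tape=_[a]aabbc___   (s0,a)→(s0,c,right)
state=s0 head=1 tape=_c[a]abbc___   (s0,a)→(s0,c,right)
state=s0 head=2 tape=_cc[a]bbc___   (s0,a)→(s0,c,right)
state=s0 head=3 tape=_ccc[b]bc___   (s0,b)→(s0,c,left)
state=s0 head=2 tape=_cc[c]cbc___   (s0,c)→(s0,c,left)
state=s0 head=1 tape=_c[c]ccbc___   (s0,c)→(s0,c,left)
state=s0 head=0 tape=_[c]cccbc___   (s0,c)→(s0,c,left)
state=s0 head=-1 tape=[_]ccccbc___   (s0,_)→(s2,c,right)
state=s2 head=0 tape=c[c]cccbc___   (s2,c)→(s0,_,right)
state=s0 head=1 tape=c_[c]ccbc___   (s0,c)→(s0,c,left)
state=s0 head=0 tape=c[_]cccbc___   (s0,_)→(s2,c,right)
state=s2 head=1 tape=cc[c]ccbc___   (s2,c)→(s0,_,right)
state=s0 head=2 tape=cc_[c]cbc___   (s0,c)→(s0,c,left)
state=s0 head=1 tape=cc[_]ccbc___   (s0,_)→(s2,c,right)
state=s2 head=2 tape=ccc[c]cbc___   (s2,c)→(s0,_,right)
state=s0 head=3 tape=ccc_[c]bc___   (s0,c)→(s0,c,left)
state=s0 head=2 tape=ccc[_]cbc___   (s0,_)→(s2,c,right)
state=s2 head=3 tape=cccc[c]bc___   (s2,c)→(s0,_,right)
state=s0 head=4 tape=cccc_[b]c___   (s0,b)→(s0,c,left)
state=s0 head=3 tape=cccc[_]cc___   (s0,_)→(s2,c,right)
state=s2 head=4 tape=ccccc[c]c___   (s2,c)→(s0,_,right)
state=s0 head=5 tape=ccccc_[c]___   (s0,c)→(s0,c,left)
state=s0 head=4 tape=ccccc[_]c___   (s0,_)→(s2,c,right)
state=s2 head=5 tape=cccccc[c]___   (s2,c)→(s0,_,right)
state=s0 head=6 tape=cccccc_[_]__   (s0,_)→(s2,c,right)
state=s2 head=7 tape=cccccc_c[_]_   (s2,_)→(s1,a,right)
state=s1 head=8 tape=cccccc_ca[_]   (s1,_)→(s1,c,left)
state=s1 head=7 tape=cccccc_c[a]c
Cell -1 holds c when M halts.

c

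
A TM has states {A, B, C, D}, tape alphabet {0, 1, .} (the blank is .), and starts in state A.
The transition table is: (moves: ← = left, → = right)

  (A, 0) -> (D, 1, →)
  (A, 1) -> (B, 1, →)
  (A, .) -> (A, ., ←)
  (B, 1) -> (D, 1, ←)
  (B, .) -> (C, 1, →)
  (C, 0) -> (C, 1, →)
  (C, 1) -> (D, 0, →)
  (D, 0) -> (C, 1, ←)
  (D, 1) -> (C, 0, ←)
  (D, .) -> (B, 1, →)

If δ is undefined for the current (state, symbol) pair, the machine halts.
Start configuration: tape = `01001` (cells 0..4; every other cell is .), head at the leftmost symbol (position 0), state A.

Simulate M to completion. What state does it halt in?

state=A head=0 tape=[0]1001.   (A,0)→(D,1,→)
state=D head=1 tape=1[1]001.   (D,1)→(C,0,←)
state=C head=0 tape=[1]0001.   (C,1)→(D,0,→)
state=D head=1 tape=0[0]001.   (D,0)→(C,1,←)
state=C head=0 tape=[0]1001.   (C,0)→(C,1,→)
state=C head=1 tape=1[1]001.   (C,1)→(D,0,→)
state=D head=2 tape=10[0]01.   (D,0)→(C,1,←)
state=C head=1 tape=1[0]101.   (C,0)→(C,1,→)
state=C head=2 tape=11[1]01.   (C,1)→(D,0,→)
state=D head=3 tape=110[0]1.   (D,0)→(C,1,←)
state=C head=2 tape=11[0]11.   (C,0)→(C,1,→)
state=C head=3 tape=111[1]1.   (C,1)→(D,0,→)
state=D head=4 tape=1110[1].   (D,1)→(C,0,←)
state=C head=3 tape=111[0]0.   (C,0)→(C,1,→)
state=C head=4 tape=1111[0].   (C,0)→(C,1,→)
state=C head=5 tape=11111[.]
No transition is defined for (C, .); M halts in state C.

C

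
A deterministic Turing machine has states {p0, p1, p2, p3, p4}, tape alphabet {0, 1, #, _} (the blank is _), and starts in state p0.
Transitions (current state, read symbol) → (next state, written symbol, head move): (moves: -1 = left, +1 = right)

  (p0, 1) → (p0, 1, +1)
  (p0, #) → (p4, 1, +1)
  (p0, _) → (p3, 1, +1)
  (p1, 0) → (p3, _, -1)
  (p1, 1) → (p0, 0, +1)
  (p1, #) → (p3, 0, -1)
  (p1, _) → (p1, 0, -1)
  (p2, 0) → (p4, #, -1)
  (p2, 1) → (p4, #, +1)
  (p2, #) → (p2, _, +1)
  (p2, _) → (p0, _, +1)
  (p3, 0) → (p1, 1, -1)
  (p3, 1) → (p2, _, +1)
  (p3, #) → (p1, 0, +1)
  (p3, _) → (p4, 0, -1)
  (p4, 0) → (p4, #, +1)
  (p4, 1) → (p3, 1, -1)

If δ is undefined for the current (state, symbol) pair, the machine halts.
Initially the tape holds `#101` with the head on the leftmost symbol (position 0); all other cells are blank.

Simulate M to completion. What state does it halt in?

state=p0 head=0 tape=_[#]101__   (p0,#)→(p4,1,+1)
state=p4 head=1 tape=_1[1]01__   (p4,1)→(p3,1,-1)
state=p3 head=0 tape=_[1]101__   (p3,1)→(p2,_,+1)
state=p2 head=1 tape=__[1]01__   (p2,1)→(p4,#,+1)
state=p4 head=2 tape=__#[0]1__   (p4,0)→(p4,#,+1)
state=p4 head=3 tape=__##[1]__   (p4,1)→(p3,1,-1)
state=p3 head=2 tape=__#[#]1__   (p3,#)→(p1,0,+1)
state=p1 head=3 tape=__#0[1]__   (p1,1)→(p0,0,+1)
state=p0 head=4 tape=__#00[_]_   (p0,_)→(p3,1,+1)
state=p3 head=5 tape=__#001[_]   (p3,_)→(p4,0,-1)
state=p4 head=4 tape=__#00[1]0   (p4,1)→(p3,1,-1)
state=p3 head=3 tape=__#0[0]10   (p3,0)→(p1,1,-1)
state=p1 head=2 tape=__#[0]110   (p1,0)→(p3,_,-1)
state=p3 head=1 tape=__[#]_110   (p3,#)→(p1,0,+1)
state=p1 head=2 tape=__0[_]110   (p1,_)→(p1,0,-1)
state=p1 head=1 tape=__[0]0110   (p1,0)→(p3,_,-1)
state=p3 head=0 tape=_[_]_0110   (p3,_)→(p4,0,-1)
state=p4 head=-1 tape=[_]0_0110
No transition is defined for (p4, _); M halts in state p4.

p4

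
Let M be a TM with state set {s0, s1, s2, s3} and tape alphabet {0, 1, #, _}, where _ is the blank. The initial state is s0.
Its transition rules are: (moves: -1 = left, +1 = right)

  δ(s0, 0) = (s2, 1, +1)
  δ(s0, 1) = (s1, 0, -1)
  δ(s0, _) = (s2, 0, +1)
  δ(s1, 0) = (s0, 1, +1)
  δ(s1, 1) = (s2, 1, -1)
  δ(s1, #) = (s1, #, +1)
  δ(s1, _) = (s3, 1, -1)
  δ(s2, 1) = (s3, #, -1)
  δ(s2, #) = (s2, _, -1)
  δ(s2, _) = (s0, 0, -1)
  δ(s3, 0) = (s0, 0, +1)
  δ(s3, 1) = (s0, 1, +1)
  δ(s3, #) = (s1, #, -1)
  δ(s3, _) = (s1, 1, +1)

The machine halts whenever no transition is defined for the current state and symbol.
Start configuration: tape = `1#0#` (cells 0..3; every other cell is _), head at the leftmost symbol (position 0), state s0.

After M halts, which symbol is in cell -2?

1

state=s0 head=0 tape=______[1]#0#   (s0,1)→(s1,0,-1)
state=s1 head=-1 tape=_____[_]0#0#   (s1,_)→(s3,1,-1)
state=s3 head=-2 tape=____[_]10#0#   (s3,_)→(s1,1,+1)
state=s1 head=-1 tape=____1[1]0#0#   (s1,1)→(s2,1,-1)
state=s2 head=-2 tape=____[1]10#0#   (s2,1)→(s3,#,-1)
state=s3 head=-3 tape=___[_]#10#0#   (s3,_)→(s1,1,+1)
state=s1 head=-2 tape=___1[#]10#0#   (s1,#)→(s1,#,+1)
state=s1 head=-1 tape=___1#[1]0#0#   (s1,1)→(s2,1,-1)
state=s2 head=-2 tape=___1[#]10#0#   (s2,#)→(s2,_,-1)
state=s2 head=-3 tape=___[1]_10#0#   (s2,1)→(s3,#,-1)
state=s3 head=-4 tape=__[_]#_10#0#   (s3,_)→(s1,1,+1)
state=s1 head=-3 tape=__1[#]_10#0#   (s1,#)→(s1,#,+1)
state=s1 head=-2 tape=__1#[_]10#0#   (s1,_)→(s3,1,-1)
state=s3 head=-3 tape=__1[#]110#0#   (s3,#)→(s1,#,-1)
state=s1 head=-4 tape=__[1]#110#0#   (s1,1)→(s2,1,-1)
state=s2 head=-5 tape=_[_]1#110#0#   (s2,_)→(s0,0,-1)
state=s0 head=-6 tape=[_]01#110#0#   (s0,_)→(s2,0,+1)
state=s2 head=-5 tape=0[0]1#110#0#
Cell -2 holds 1 when M halts.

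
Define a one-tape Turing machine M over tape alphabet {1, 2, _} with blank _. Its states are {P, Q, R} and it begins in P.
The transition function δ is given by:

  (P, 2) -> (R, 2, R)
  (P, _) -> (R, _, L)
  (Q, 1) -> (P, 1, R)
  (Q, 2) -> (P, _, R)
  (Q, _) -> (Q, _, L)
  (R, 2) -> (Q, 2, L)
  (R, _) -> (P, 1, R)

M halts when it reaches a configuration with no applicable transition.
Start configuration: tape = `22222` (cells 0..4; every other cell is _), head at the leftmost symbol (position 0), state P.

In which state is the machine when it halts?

R

P | [2]2222__   read 2 → write 2, move R, go to R
R | 2[2]222__   read 2 → write 2, move L, go to Q
Q | [2]2222__   read 2 → write _, move R, go to P
P | _[2]222__   read 2 → write 2, move R, go to R
R | _2[2]22__   read 2 → write 2, move L, go to Q
Q | _[2]222__   read 2 → write _, move R, go to P
P | __[2]22__   read 2 → write 2, move R, go to R
R | __2[2]2__   read 2 → write 2, move L, go to Q
Q | __[2]22__   read 2 → write _, move R, go to P
P | ___[2]2__   read 2 → write 2, move R, go to R
R | ___2[2]__   read 2 → write 2, move L, go to Q
Q | ___[2]2__   read 2 → write _, move R, go to P
P | ____[2]__   read 2 → write 2, move R, go to R
R | ____2[_]_   read _ → write 1, move R, go to P
P | ____21[_]   read _ → write _, move L, go to R
R | ____2[1]_
No transition is defined for (R, 1); M halts in state R.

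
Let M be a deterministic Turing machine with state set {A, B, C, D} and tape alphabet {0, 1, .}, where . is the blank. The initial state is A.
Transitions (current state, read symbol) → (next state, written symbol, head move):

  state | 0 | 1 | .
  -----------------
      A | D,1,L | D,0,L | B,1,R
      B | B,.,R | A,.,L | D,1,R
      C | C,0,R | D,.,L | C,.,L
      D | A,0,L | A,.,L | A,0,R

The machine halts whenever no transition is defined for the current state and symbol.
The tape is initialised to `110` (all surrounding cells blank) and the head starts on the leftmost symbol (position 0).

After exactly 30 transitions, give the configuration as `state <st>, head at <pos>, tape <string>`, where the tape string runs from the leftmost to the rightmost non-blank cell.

A | ......[1]10   read 1 → write 0, move L, go to D
D | .....[.]010   read . → write 0, move R, go to A
A | .....0[0]10   read 0 → write 1, move L, go to D
D | .....[0]110   read 0 → write 0, move L, go to A
A | ....[.]0110   read . → write 1, move R, go to B
B | ....1[0]110   read 0 → write ., move R, go to B
B | ....1.[1]10   read 1 → write ., move L, go to A
A | ....1[.].10   read . → write 1, move R, go to B
B | ....11[.]10   read . → write 1, move R, go to D
D | ....111[1]0   read 1 → write ., move L, go to A
A | ....11[1].0   read 1 → write 0, move L, go to D
D | ....1[1]0.0   read 1 → write ., move L, go to A
A | ....[1].0.0   read 1 → write 0, move L, go to D
D | ...[.]0.0.0   read . → write 0, move R, go to A
A | ...0[0].0.0   read 0 → write 1, move L, go to D
D | ...[0]1.0.0   read 0 → write 0, move L, go to A
A | ..[.]01.0.0   read . → write 1, move R, go to B
B | ..1[0]1.0.0   read 0 → write ., move R, go to B
B | ..1.[1].0.0   read 1 → write ., move L, go to A
A | ..1[.]..0.0   read . → write 1, move R, go to B
B | ..11[.].0.0   read . → write 1, move R, go to D
D | ..111[.]0.0   read . → write 0, move R, go to A
A | ..1110[0].0   read 0 → write 1, move L, go to D
D | ..111[0]1.0   read 0 → write 0, move L, go to A
A | ..11[1]01.0   read 1 → write 0, move L, go to D
D | ..1[1]001.0   read 1 → write ., move L, go to A
A | ..[1].001.0   read 1 → write 0, move L, go to D
D | .[.]0.001.0   read . → write 0, move R, go to A
A | .0[0].001.0   read 0 → write 1, move L, go to D
D | .[0]1.001.0   read 0 → write 0, move L, go to A
A | [.]01.001.0
After 30 steps: state A, head at -6, tape 01.001.0.

state A, head at -6, tape 01.001.0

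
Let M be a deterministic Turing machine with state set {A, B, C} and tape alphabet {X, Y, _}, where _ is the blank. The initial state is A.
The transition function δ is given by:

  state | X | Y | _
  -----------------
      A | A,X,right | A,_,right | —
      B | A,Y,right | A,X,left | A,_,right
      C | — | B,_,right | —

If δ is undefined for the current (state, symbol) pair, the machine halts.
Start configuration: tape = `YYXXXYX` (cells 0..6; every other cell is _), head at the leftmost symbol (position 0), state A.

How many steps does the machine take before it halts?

state=A head=0 tape=[Y]YXXXYX_   (A,Y)→(A,_,right)
state=A head=1 tape=_[Y]XXXYX_   (A,Y)→(A,_,right)
state=A head=2 tape=__[X]XXYX_   (A,X)→(A,X,right)
state=A head=3 tape=__X[X]XYX_   (A,X)→(A,X,right)
state=A head=4 tape=__XX[X]YX_   (A,X)→(A,X,right)
state=A head=5 tape=__XXX[Y]X_   (A,Y)→(A,_,right)
state=A head=6 tape=__XXX_[X]_   (A,X)→(A,X,right)
state=A head=7 tape=__XXX_X[_]
M halts after 7 transitions.

7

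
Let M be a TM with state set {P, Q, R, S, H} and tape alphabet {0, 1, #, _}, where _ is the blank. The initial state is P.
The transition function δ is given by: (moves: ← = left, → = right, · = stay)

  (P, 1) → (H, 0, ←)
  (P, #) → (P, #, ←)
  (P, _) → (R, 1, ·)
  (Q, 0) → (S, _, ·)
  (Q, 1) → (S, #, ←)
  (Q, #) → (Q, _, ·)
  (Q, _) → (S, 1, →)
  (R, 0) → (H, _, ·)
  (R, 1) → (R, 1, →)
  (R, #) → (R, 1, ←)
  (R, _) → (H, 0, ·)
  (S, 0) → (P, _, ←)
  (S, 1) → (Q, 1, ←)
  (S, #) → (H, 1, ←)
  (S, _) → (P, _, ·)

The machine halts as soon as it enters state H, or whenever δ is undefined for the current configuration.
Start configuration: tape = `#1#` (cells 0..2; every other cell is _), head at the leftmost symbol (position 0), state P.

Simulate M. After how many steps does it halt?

P | _[#]1#_   read # → write #, move ←, go to P
P | [_]#1#_   read _ → write 1, move ·, go to R
R | [1]#1#_   read 1 → write 1, move →, go to R
R | 1[#]1#_   read # → write 1, move ←, go to R
R | [1]11#_   read 1 → write 1, move →, go to R
R | 1[1]1#_   read 1 → write 1, move →, go to R
R | 11[1]#_   read 1 → write 1, move →, go to R
R | 111[#]_   read # → write 1, move ←, go to R
R | 11[1]1_   read 1 → write 1, move →, go to R
R | 111[1]_   read 1 → write 1, move →, go to R
R | 1111[_]   read _ → write 0, move ·, go to H
H | 1111[0]
M halts after 11 transitions.

11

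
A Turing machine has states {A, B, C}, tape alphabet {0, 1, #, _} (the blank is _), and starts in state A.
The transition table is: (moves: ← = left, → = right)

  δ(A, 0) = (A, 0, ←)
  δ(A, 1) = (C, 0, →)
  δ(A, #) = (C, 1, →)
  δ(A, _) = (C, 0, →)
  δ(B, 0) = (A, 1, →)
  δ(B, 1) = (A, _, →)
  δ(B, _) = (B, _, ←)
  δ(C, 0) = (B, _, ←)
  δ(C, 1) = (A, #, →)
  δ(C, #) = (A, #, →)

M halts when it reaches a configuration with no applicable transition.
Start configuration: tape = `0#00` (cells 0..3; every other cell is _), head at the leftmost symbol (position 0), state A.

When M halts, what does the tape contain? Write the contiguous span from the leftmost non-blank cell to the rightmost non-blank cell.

state=A head=0 tape=_[0]#00_   (A,0)→(A,0,←)
state=A head=-1 tape=[_]0#00_   (A,_)→(C,0,→)
state=C head=0 tape=0[0]#00_   (C,0)→(B,_,←)
state=B head=-1 tape=[0]_#00_   (B,0)→(A,1,→)
state=A head=0 tape=1[_]#00_   (A,_)→(C,0,→)
state=C head=1 tape=10[#]00_   (C,#)→(A,#,→)
state=A head=2 tape=10#[0]0_   (A,0)→(A,0,←)
state=A head=1 tape=10[#]00_   (A,#)→(C,1,→)
state=C head=2 tape=101[0]0_   (C,0)→(B,_,←)
state=B head=1 tape=10[1]_0_   (B,1)→(A,_,→)
state=A head=2 tape=10_[_]0_   (A,_)→(C,0,→)
state=C head=3 tape=10_0[0]_   (C,0)→(B,_,←)
state=B head=2 tape=10_[0]__   (B,0)→(A,1,→)
state=A head=3 tape=10_1[_]_   (A,_)→(C,0,→)
state=C head=4 tape=10_10[_]
The non-blank tape span at halt is 10_10.

10_10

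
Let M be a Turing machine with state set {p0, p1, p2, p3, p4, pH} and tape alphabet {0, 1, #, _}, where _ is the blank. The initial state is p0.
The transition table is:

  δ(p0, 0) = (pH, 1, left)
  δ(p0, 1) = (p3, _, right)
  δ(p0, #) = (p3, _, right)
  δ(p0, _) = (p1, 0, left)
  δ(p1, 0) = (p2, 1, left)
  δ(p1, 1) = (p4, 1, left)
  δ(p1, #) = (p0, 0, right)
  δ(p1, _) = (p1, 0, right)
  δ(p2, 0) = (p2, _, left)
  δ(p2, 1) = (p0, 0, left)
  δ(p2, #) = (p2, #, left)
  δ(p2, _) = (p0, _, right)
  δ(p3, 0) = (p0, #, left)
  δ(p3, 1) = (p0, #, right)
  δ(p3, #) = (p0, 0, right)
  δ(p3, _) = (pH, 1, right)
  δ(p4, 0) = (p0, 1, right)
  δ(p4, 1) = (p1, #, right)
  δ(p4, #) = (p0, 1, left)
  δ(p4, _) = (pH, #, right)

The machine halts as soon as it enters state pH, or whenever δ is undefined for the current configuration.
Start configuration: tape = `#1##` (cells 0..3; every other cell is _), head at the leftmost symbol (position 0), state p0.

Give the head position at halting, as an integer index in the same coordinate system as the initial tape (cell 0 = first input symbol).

p0 | [#]1##_   read # → write _, move right, go to p3
p3 | _[1]##_   read 1 → write #, move right, go to p0
p0 | _#[#]#_   read # → write _, move right, go to p3
p3 | _#_[#]_   read # → write 0, move right, go to p0
p0 | _#_0[_]   read _ → write 0, move left, go to p1
p1 | _#_[0]0   read 0 → write 1, move left, go to p2
p2 | _#[_]10   read _ → write _, move right, go to p0
p0 | _#_[1]0   read 1 → write _, move right, go to p3
p3 | _#__[0]   read 0 → write #, move left, go to p0
p0 | _#_[_]#   read _ → write 0, move left, go to p1
p1 | _#[_]0#   read _ → write 0, move right, go to p1
p1 | _#0[0]#   read 0 → write 1, move left, go to p2
p2 | _#[0]1#   read 0 → write _, move left, go to p2
p2 | _[#]_1#   read # → write #, move left, go to p2
p2 | [_]#_1#   read _ → write _, move right, go to p0
p0 | _[#]_1#   read # → write _, move right, go to p3
p3 | __[_]1#   read _ → write 1, move right, go to pH
pH | __1[1]#
At halt the head is at cell 3.

3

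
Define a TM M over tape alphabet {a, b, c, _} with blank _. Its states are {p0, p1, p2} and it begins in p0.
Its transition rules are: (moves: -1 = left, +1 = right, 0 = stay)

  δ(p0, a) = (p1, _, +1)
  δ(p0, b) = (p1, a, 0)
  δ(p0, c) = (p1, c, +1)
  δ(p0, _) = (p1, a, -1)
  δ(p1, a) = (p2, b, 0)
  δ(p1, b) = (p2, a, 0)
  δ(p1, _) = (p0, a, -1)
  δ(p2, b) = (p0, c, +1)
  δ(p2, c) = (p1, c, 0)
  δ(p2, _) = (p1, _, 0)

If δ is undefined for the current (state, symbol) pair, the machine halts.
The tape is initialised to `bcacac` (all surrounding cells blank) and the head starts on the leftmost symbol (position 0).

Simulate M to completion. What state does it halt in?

p1

state=p0 head=0 tape=[b]cacac__   (p0,b)→(p1,a,0)
state=p1 head=0 tape=[a]cacac__   (p1,a)→(p2,b,0)
state=p2 head=0 tape=[b]cacac__   (p2,b)→(p0,c,+1)
state=p0 head=1 tape=c[c]acac__   (p0,c)→(p1,c,+1)
state=p1 head=2 tape=cc[a]cac__   (p1,a)→(p2,b,0)
state=p2 head=2 tape=cc[b]cac__   (p2,b)→(p0,c,+1)
state=p0 head=3 tape=ccc[c]ac__   (p0,c)→(p1,c,+1)
state=p1 head=4 tape=cccc[a]c__   (p1,a)→(p2,b,0)
state=p2 head=4 tape=cccc[b]c__   (p2,b)→(p0,c,+1)
state=p0 head=5 tape=ccccc[c]__   (p0,c)→(p1,c,+1)
state=p1 head=6 tape=cccccc[_]_   (p1,_)→(p0,a,-1)
state=p0 head=5 tape=ccccc[c]a_   (p0,c)→(p1,c,+1)
state=p1 head=6 tape=cccccc[a]_   (p1,a)→(p2,b,0)
state=p2 head=6 tape=cccccc[b]_   (p2,b)→(p0,c,+1)
state=p0 head=7 tape=ccccccc[_]   (p0,_)→(p1,a,-1)
state=p1 head=6 tape=cccccc[c]a
No transition is defined for (p1, c); M halts in state p1.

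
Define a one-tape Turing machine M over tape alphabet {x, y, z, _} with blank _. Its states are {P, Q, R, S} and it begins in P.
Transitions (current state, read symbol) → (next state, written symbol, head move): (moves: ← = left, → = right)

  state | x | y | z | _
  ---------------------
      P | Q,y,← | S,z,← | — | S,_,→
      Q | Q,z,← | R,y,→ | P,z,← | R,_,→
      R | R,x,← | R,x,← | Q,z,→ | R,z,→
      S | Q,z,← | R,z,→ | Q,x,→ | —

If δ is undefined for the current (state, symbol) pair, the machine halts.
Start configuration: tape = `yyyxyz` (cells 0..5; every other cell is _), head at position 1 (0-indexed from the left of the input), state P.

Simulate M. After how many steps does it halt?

state=P head=1 tape=y[y]yxyz   (P,y)→(S,z,←)
state=S head=0 tape=[y]zyxyz   (S,y)→(R,z,→)
state=R head=1 tape=z[z]yxyz   (R,z)→(Q,z,→)
state=Q head=2 tape=zz[y]xyz   (Q,y)→(R,y,→)
state=R head=3 tape=zzy[x]yz   (R,x)→(R,x,←)
state=R head=2 tape=zz[y]xyz   (R,y)→(R,x,←)
state=R head=1 tape=z[z]xxyz   (R,z)→(Q,z,→)
state=Q head=2 tape=zz[x]xyz   (Q,x)→(Q,z,←)
state=Q head=1 tape=z[z]zxyz   (Q,z)→(P,z,←)
state=P head=0 tape=[z]zzxyz
M halts after 9 transitions.

9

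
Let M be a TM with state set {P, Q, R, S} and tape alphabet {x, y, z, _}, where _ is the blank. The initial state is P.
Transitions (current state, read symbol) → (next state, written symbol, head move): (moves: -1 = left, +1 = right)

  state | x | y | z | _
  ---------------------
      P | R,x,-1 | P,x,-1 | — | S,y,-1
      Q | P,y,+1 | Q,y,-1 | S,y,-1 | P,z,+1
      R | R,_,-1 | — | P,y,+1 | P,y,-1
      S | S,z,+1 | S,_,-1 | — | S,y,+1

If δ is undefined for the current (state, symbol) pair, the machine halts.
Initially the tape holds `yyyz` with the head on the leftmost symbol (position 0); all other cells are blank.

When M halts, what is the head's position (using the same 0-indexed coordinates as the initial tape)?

state=P head=0 tape=___[y]yyz   (P,y)→(P,x,-1)
state=P head=-1 tape=__[_]xyyz   (P,_)→(S,y,-1)
state=S head=-2 tape=_[_]yxyyz   (S,_)→(S,y,+1)
state=S head=-1 tape=_y[y]xyyz   (S,y)→(S,_,-1)
state=S head=-2 tape=_[y]_xyyz   (S,y)→(S,_,-1)
state=S head=-3 tape=[_]__xyyz   (S,_)→(S,y,+1)
state=S head=-2 tape=y[_]_xyyz   (S,_)→(S,y,+1)
state=S head=-1 tape=yy[_]xyyz   (S,_)→(S,y,+1)
state=S head=0 tape=yyy[x]yyz   (S,x)→(S,z,+1)
state=S head=1 tape=yyyz[y]yz   (S,y)→(S,_,-1)
state=S head=0 tape=yyy[z]_yz
At halt the head is at cell 0.

0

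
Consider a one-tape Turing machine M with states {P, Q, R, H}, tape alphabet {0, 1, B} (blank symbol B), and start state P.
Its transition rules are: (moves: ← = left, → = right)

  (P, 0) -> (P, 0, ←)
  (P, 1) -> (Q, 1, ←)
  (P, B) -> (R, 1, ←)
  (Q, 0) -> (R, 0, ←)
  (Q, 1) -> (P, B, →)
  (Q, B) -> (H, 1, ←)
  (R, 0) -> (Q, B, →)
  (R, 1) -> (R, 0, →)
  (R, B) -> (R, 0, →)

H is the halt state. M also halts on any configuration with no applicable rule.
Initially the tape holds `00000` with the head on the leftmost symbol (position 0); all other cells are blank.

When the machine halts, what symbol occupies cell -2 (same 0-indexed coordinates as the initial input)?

0

state=P head=0 tape=BB[0]0000B   (P,0)→(P,0,←)
state=P head=-1 tape=B[B]00000B   (P,B)→(R,1,←)
state=R head=-2 tape=[B]100000B   (R,B)→(R,0,→)
state=R head=-1 tape=0[1]00000B   (R,1)→(R,0,→)
state=R head=0 tape=00[0]0000B   (R,0)→(Q,B,→)
state=Q head=1 tape=00B[0]000B   (Q,0)→(R,0,←)
state=R head=0 tape=00[B]0000B   (R,B)→(R,0,→)
state=R head=1 tape=000[0]000B   (R,0)→(Q,B,→)
state=Q head=2 tape=000B[0]00B   (Q,0)→(R,0,←)
state=R head=1 tape=000[B]000B   (R,B)→(R,0,→)
state=R head=2 tape=0000[0]00B   (R,0)→(Q,B,→)
state=Q head=3 tape=0000B[0]0B   (Q,0)→(R,0,←)
state=R head=2 tape=0000[B]00B   (R,B)→(R,0,→)
state=R head=3 tape=00000[0]0B   (R,0)→(Q,B,→)
state=Q head=4 tape=00000B[0]B   (Q,0)→(R,0,←)
state=R head=3 tape=00000[B]0B   (R,B)→(R,0,→)
state=R head=4 tape=000000[0]B   (R,0)→(Q,B,→)
state=Q head=5 tape=000000B[B]   (Q,B)→(H,1,←)
state=H head=4 tape=000000[B]1
Cell -2 holds 0 when M halts.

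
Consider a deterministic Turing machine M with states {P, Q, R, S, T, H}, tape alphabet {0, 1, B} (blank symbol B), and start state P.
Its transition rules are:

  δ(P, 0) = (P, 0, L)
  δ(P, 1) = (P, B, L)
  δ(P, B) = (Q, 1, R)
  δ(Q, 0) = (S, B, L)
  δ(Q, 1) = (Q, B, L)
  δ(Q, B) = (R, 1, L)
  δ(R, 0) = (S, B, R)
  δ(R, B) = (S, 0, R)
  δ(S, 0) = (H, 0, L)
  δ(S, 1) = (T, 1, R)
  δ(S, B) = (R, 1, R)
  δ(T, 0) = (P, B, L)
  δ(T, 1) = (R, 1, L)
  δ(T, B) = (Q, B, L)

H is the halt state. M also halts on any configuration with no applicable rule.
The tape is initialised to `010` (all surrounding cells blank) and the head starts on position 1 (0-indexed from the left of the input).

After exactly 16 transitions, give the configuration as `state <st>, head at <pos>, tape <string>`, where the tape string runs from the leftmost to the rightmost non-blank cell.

state R, head at -1, tape 101BBB0

P | BBBB0[1]0   read 1 → write B, move L, go to P
P | BBBB[0]B0   read 0 → write 0, move L, go to P
P | BBB[B]0B0   read B → write 1, move R, go to Q
Q | BBB1[0]B0   read 0 → write B, move L, go to S
S | BBB[1]BB0   read 1 → write 1, move R, go to T
T | BBB1[B]B0   read B → write B, move L, go to Q
Q | BBB[1]BB0   read 1 → write B, move L, go to Q
Q | BB[B]BBB0   read B → write 1, move L, go to R
R | B[B]1BBB0   read B → write 0, move R, go to S
S | B0[1]BBB0   read 1 → write 1, move R, go to T
T | B01[B]BB0   read B → write B, move L, go to Q
Q | B0[1]BBB0   read 1 → write B, move L, go to Q
Q | B[0]BBBB0   read 0 → write B, move L, go to S
S | [B]BBBBB0   read B → write 1, move R, go to R
R | 1[B]BBBB0   read B → write 0, move R, go to S
S | 10[B]BBB0   read B → write 1, move R, go to R
R | 101[B]BB0
After 16 steps: state R, head at -1, tape 101BBB0.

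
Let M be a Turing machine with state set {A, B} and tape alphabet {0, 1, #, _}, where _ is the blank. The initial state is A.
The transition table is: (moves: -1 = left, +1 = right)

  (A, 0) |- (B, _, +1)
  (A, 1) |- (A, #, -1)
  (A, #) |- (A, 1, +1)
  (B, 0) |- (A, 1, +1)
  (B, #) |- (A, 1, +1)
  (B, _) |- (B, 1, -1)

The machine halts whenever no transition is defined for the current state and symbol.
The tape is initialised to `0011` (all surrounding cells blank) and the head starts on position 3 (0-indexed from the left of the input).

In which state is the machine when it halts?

state=A head=3 tape=001[1]_   (A,1)→(A,#,-1)
state=A head=2 tape=00[1]#_   (A,1)→(A,#,-1)
state=A head=1 tape=0[0]##_   (A,0)→(B,_,+1)
state=B head=2 tape=0_[#]#_   (B,#)→(A,1,+1)
state=A head=3 tape=0_1[#]_   (A,#)→(A,1,+1)
state=A head=4 tape=0_11[_]
No transition is defined for (A, _); M halts in state A.

A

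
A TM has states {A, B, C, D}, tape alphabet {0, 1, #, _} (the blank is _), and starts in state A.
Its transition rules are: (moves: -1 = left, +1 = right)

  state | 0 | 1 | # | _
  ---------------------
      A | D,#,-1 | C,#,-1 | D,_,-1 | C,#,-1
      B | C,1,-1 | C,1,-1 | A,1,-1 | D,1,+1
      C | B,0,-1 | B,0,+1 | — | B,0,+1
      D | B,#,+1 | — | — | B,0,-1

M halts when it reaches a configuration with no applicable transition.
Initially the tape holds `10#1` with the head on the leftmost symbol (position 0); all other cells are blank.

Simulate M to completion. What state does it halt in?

D

A | ___[1]0#1   read 1 → write #, move -1, go to C
C | __[_]#0#1   read _ → write 0, move +1, go to B
B | __0[#]0#1   read # → write 1, move -1, go to A
A | __[0]10#1   read 0 → write #, move -1, go to D
D | _[_]#10#1   read _ → write 0, move -1, go to B
B | [_]0#10#1   read _ → write 1, move +1, go to D
D | 1[0]#10#1   read 0 → write #, move +1, go to B
B | 1#[#]10#1   read # → write 1, move -1, go to A
A | 1[#]110#1   read # → write _, move -1, go to D
D | [1]_110#1
No transition is defined for (D, 1); M halts in state D.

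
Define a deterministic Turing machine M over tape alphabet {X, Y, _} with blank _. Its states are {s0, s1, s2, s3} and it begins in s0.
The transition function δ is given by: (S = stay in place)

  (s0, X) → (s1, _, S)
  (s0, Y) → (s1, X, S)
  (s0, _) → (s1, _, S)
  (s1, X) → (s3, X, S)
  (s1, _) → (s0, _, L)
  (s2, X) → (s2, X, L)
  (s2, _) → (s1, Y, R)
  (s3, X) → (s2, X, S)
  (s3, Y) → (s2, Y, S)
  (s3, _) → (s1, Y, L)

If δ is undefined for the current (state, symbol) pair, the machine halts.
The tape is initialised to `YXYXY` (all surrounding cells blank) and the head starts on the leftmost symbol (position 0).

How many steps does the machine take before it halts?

8

s0 | _[Y]XYXY   read Y → write X, move S, go to s1
s1 | _[X]XYXY   read X → write X, move S, go to s3
s3 | _[X]XYXY   read X → write X, move S, go to s2
s2 | _[X]XYXY   read X → write X, move L, go to s2
s2 | [_]XXYXY   read _ → write Y, move R, go to s1
s1 | Y[X]XYXY   read X → write X, move S, go to s3
s3 | Y[X]XYXY   read X → write X, move S, go to s2
s2 | Y[X]XYXY   read X → write X, move L, go to s2
s2 | [Y]XXYXY
M halts after 8 transitions.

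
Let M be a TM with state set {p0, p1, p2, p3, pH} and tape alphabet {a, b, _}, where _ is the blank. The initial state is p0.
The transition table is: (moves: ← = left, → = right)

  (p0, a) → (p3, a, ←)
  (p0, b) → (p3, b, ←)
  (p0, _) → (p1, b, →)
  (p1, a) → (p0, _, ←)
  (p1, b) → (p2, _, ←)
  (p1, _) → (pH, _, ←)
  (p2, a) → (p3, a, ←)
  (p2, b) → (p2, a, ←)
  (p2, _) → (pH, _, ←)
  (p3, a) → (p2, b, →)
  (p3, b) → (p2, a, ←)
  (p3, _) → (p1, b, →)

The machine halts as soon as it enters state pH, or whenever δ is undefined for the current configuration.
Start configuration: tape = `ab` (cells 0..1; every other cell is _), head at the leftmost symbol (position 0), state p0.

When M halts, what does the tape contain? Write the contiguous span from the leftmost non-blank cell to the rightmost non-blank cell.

state=p0 head=0 tape=____[a]b   (p0,a)→(p3,a,←)
state=p3 head=-1 tape=___[_]ab   (p3,_)→(p1,b,→)
state=p1 head=0 tape=___b[a]b   (p1,a)→(p0,_,←)
state=p0 head=-1 tape=___[b]_b   (p0,b)→(p3,b,←)
state=p3 head=-2 tape=__[_]b_b   (p3,_)→(p1,b,→)
state=p1 head=-1 tape=__b[b]_b   (p1,b)→(p2,_,←)
state=p2 head=-2 tape=__[b]__b   (p2,b)→(p2,a,←)
state=p2 head=-3 tape=_[_]a__b   (p2,_)→(pH,_,←)
state=pH head=-4 tape=[_]_a__b
The non-blank tape span at halt is a__b.

a__b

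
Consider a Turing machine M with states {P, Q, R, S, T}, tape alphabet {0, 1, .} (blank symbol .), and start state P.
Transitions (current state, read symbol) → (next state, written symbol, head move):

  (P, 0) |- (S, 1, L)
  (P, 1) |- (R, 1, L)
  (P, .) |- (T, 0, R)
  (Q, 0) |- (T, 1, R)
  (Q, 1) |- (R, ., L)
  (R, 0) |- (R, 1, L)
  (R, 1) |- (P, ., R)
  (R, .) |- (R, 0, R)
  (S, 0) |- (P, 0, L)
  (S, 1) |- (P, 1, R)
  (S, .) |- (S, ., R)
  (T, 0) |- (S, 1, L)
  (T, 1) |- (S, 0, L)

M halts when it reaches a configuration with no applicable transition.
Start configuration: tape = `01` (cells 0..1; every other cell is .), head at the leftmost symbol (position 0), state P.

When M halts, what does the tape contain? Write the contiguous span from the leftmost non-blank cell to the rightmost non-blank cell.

0.0

P | .[0]1..   read 0 → write 1, move L, go to S
S | [.]11..   read . → write ., move R, go to S
S | .[1]1..   read 1 → write 1, move R, go to P
P | .1[1]..   read 1 → write 1, move L, go to R
R | .[1]1..   read 1 → write ., move R, go to P
P | ..[1]..   read 1 → write 1, move L, go to R
R | .[.]1..   read . → write 0, move R, go to R
R | .0[1]..   read 1 → write ., move R, go to P
P | .0.[.].   read . → write 0, move R, go to T
T | .0.0[.]
The non-blank tape span at halt is 0.0.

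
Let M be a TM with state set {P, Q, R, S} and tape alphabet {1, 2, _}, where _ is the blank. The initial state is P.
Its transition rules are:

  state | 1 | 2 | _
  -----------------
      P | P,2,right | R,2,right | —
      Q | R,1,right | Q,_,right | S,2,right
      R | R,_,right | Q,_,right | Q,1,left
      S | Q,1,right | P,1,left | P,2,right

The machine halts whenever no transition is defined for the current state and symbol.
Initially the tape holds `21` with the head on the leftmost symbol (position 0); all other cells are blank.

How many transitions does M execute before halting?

7

state=P head=0 tape=[2]1____   (P,2)→(R,2,right)
state=R head=1 tape=2[1]____   (R,1)→(R,_,right)
state=R head=2 tape=2_[_]___   (R,_)→(Q,1,left)
state=Q head=1 tape=2[_]1___   (Q,_)→(S,2,right)
state=S head=2 tape=22[1]___   (S,1)→(Q,1,right)
state=Q head=3 tape=221[_]__   (Q,_)→(S,2,right)
state=S head=4 tape=2212[_]_   (S,_)→(P,2,right)
state=P head=5 tape=22122[_]
M halts after 7 transitions.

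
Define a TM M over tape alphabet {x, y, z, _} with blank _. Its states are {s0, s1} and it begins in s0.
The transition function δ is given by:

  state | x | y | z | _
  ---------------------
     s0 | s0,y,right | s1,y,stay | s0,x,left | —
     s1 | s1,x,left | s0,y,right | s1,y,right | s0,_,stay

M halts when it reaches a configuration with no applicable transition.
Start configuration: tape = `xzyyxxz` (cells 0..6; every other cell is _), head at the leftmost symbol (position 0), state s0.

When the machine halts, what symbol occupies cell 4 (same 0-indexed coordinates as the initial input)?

state=s0 head=0 tape=[x]zyyxxz_   (s0,x)→(s0,y,right)
state=s0 head=1 tape=y[z]yyxxz_   (s0,z)→(s0,x,left)
state=s0 head=0 tape=[y]xyyxxz_   (s0,y)→(s1,y,stay)
state=s1 head=0 tape=[y]xyyxxz_   (s1,y)→(s0,y,right)
state=s0 head=1 tape=y[x]yyxxz_   (s0,x)→(s0,y,right)
state=s0 head=2 tape=yy[y]yxxz_   (s0,y)→(s1,y,stay)
state=s1 head=2 tape=yy[y]yxxz_   (s1,y)→(s0,y,right)
state=s0 head=3 tape=yyy[y]xxz_   (s0,y)→(s1,y,stay)
state=s1 head=3 tape=yyy[y]xxz_   (s1,y)→(s0,y,right)
state=s0 head=4 tape=yyyy[x]xz_   (s0,x)→(s0,y,right)
state=s0 head=5 tape=yyyyy[x]z_   (s0,x)→(s0,y,right)
state=s0 head=6 tape=yyyyyy[z]_   (s0,z)→(s0,x,left)
state=s0 head=5 tape=yyyyy[y]x_   (s0,y)→(s1,y,stay)
state=s1 head=5 tape=yyyyy[y]x_   (s1,y)→(s0,y,right)
state=s0 head=6 tape=yyyyyy[x]_   (s0,x)→(s0,y,right)
state=s0 head=7 tape=yyyyyyy[_]
Cell 4 holds y when M halts.

y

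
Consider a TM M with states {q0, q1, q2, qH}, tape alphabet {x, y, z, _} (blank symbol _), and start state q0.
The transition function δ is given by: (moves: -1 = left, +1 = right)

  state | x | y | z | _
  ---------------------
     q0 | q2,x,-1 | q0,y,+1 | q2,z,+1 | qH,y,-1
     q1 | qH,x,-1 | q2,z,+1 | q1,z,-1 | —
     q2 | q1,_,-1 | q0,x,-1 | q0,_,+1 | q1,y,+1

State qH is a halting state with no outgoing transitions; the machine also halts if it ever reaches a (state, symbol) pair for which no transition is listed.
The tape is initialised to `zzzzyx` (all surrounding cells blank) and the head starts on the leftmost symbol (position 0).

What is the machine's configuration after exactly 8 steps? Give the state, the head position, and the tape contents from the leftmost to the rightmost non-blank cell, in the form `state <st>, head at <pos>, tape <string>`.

state qH, head at 2, tape z_zyxx

state=q0 head=0 tape=[z]zzzyx   (q0,z)→(q2,z,+1)
state=q2 head=1 tape=z[z]zzyx   (q2,z)→(q0,_,+1)
state=q0 head=2 tape=z_[z]zyx   (q0,z)→(q2,z,+1)
state=q2 head=3 tape=z_z[z]yx   (q2,z)→(q0,_,+1)
state=q0 head=4 tape=z_z_[y]x   (q0,y)→(q0,y,+1)
state=q0 head=5 tape=z_z_y[x]   (q0,x)→(q2,x,-1)
state=q2 head=4 tape=z_z_[y]x   (q2,y)→(q0,x,-1)
state=q0 head=3 tape=z_z[_]xx   (q0,_)→(qH,y,-1)
state=qH head=2 tape=z_[z]yxx
After 8 steps: state qH, head at 2, tape z_zyxx.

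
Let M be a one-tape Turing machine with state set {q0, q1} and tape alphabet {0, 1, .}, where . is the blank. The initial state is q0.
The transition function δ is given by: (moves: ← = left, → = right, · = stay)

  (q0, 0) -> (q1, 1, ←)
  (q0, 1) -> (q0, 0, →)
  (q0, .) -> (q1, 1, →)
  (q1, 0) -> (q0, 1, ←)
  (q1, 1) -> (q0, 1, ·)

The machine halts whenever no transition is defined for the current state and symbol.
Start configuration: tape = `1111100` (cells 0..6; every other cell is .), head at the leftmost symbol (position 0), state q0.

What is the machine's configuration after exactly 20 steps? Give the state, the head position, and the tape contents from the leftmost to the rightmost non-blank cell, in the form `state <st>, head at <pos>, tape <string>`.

state q1, head at 5, tape 10000001

q0 | .[1]111100   read 1 → write 0, move →, go to q0
q0 | .0[1]11100   read 1 → write 0, move →, go to q0
q0 | .00[1]1100   read 1 → write 0, move →, go to q0
q0 | .000[1]100   read 1 → write 0, move →, go to q0
q0 | .0000[1]00   read 1 → write 0, move →, go to q0
q0 | .00000[0]0   read 0 → write 1, move ←, go to q1
q1 | .0000[0]10   read 0 → write 1, move ←, go to q0
q0 | .000[0]110   read 0 → write 1, move ←, go to q1
q1 | .00[0]1110   read 0 → write 1, move ←, go to q0
q0 | .0[0]11110   read 0 → write 1, move ←, go to q1
q1 | .[0]111110   read 0 → write 1, move ←, go to q0
q0 | [.]1111110   read . → write 1, move →, go to q1
q1 | 1[1]111110   read 1 → write 1, move ·, go to q0
q0 | 1[1]111110   read 1 → write 0, move →, go to q0
q0 | 10[1]11110   read 1 → write 0, move →, go to q0
q0 | 100[1]1110   read 1 → write 0, move →, go to q0
q0 | 1000[1]110   read 1 → write 0, move →, go to q0
q0 | 10000[1]10   read 1 → write 0, move →, go to q0
q0 | 100000[1]0   read 1 → write 0, move →, go to q0
q0 | 1000000[0]   read 0 → write 1, move ←, go to q1
q1 | 100000[0]1
After 20 steps: state q1, head at 5, tape 10000001.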